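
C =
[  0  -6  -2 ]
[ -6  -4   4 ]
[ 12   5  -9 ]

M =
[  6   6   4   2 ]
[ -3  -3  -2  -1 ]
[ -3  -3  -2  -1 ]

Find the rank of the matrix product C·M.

First compute CM:
[[ 24,  24,  16,   8],
 [-36, -36, -24, -12],
 [ 84,  84,  56,  28]]
Now row reduce the product.
R2 ← R2 + (3/2)·R1: [0, 0, 0, 0]
R3 ← R3 − (7/2)·R1: [0, 0, 0, 0]
1 nonzero row, so rank(CM) = 1.

1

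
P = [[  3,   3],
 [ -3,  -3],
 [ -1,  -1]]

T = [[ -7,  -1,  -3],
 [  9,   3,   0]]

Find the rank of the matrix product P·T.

First compute PT:
[[  6,   6,  -9],
 [ -6,  -6,   9],
 [ -2,  -2,   3]]
Now row reduce the product.
R2 ← R2 + R1: [0, 0, 0]
R3 ← R3 + (1/3)·R1: [0, 0, 0]
1 nonzero row, so rank(PT) = 1.

1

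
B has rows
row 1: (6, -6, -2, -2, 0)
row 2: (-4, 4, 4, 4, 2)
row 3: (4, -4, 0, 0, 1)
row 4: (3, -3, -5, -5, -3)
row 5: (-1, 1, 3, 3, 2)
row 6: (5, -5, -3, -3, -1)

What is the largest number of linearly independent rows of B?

2

Row reduce to echelon form.
R2 ← R2 + (2/3)·R1: [0, 0, 8/3, 8/3, 2]
R3 ← R3 − (2/3)·R1: [0, 0, 4/3, 4/3, 1]
R4 ← R4 − (1/2)·R1: [0, 0, -4, -4, -3]
R5 ← R5 + (1/6)·R1: [0, 0, 8/3, 8/3, 2]
R6 ← R6 − (5/6)·R1: [0, 0, -4/3, -4/3, -1]
R3 ← R3 − (1/2)·R2: [0, 0, 0, 0, 0]
R4 ← R4 + (3/2)·R2: [0, 0, 0, 0, 0]
R5 ← R5 − R2: [0, 0, 0, 0, 0]
R6 ← R6 + (1/2)·R2: [0, 0, 0, 0, 0]
Echelon form has 2 nonzero rows, so rank(B) = 2.
The rank gives the maximum number of linearly independent rows: 2.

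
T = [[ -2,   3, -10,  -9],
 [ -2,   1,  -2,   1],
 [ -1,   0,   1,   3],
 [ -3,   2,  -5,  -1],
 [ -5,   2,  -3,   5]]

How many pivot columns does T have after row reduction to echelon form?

2

Row reduce to echelon form.
R2 ← R2 − R1: [0, -2, 8, 10]
R3 ← R3 − (1/2)·R1: [0, -3/2, 6, 15/2]
R4 ← R4 − (3/2)·R1: [0, -5/2, 10, 25/2]
R5 ← R5 − (5/2)·R1: [0, -11/2, 22, 55/2]
R3 ← R3 − (3/4)·R2: [0, 0, 0, 0]
R4 ← R4 − (5/4)·R2: [0, 0, 0, 0]
R5 ← R5 − (11/4)·R2: [0, 0, 0, 0]
Echelon form has 2 nonzero rows, so rank(T) = 2.
Each nonzero row contributes one pivot column: 2 pivot columns.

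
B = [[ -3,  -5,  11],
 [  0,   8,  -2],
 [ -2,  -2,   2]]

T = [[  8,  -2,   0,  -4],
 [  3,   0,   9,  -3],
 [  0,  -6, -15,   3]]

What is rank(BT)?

First compute BT:
[[-39, -60, -210,  60],
 [ 24,  12, 102, -30],
 [-22,  -8, -48,  20]]
Now row reduce the product.
R2 ← R2 + (8/13)·R1: [0, -324/13, -354/13, 90/13]
R3 ← R3 − (22/39)·R1: [0, 336/13, 916/13, -180/13]
R3 ← R3 + (28/27)·R2: [0, 0, 380/9, -20/3]
3 nonzero rows, so rank(BT) = 3.

3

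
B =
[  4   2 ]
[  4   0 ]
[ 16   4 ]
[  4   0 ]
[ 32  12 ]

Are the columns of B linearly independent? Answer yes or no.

yes

Row reduce B to echelon form.
R2 ← R2 − R1: [0, -2]
R3 ← R3 − (4)·R1: [0, -4]
R4 ← R4 − R1: [0, -2]
R5 ← R5 − (8)·R1: [0, -4]
R3 ← R3 − (2)·R2: [0, 0]
R4 ← R4 − R2: [0, 0]
R5 ← R5 − (2)·R2: [0, 0]
2 pivots among 2 columns.
Every column is a pivot column, so the columns are linearly independent.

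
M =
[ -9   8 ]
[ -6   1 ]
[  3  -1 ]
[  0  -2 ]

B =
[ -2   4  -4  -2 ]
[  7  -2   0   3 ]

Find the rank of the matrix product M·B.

2

First compute MB:
[[ 74, -52,  36,  42],
 [ 19, -26,  24,  15],
 [-13,  14, -12,  -9],
 [-14,   4,   0,  -6]]
Now row reduce the product.
R2 ← R2 − (19/74)·R1: [0, -468/37, 546/37, 156/37]
R3 ← R3 + (13/74)·R1: [0, 180/37, -210/37, -60/37]
R4 ← R4 + (7/37)·R1: [0, -216/37, 252/37, 72/37]
R3 ← R3 + (5/13)·R2: [0, 0, 0, 0]
R4 ← R4 − (6/13)·R2: [0, 0, 0, 0]
2 nonzero rows, so rank(MB) = 2.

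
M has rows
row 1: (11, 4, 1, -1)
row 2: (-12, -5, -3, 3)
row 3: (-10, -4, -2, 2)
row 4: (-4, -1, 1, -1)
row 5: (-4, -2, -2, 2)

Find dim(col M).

Row reduce to echelon form.
R2 ← R2 + (12/11)·R1: [0, -7/11, -21/11, 21/11]
R3 ← R3 + (10/11)·R1: [0, -4/11, -12/11, 12/11]
R4 ← R4 + (4/11)·R1: [0, 5/11, 15/11, -15/11]
R5 ← R5 + (4/11)·R1: [0, -6/11, -18/11, 18/11]
R3 ← R3 − (4/7)·R2: [0, 0, 0, 0]
R4 ← R4 + (5/7)·R2: [0, 0, 0, 0]
R5 ← R5 − (6/7)·R2: [0, 0, 0, 0]
Echelon form has 2 nonzero rows, so rank(M) = 2.
The column space has dimension equal to the rank: 2.

2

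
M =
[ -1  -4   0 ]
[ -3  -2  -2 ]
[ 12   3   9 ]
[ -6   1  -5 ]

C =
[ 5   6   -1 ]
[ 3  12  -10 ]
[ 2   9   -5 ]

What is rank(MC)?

First compute MC:
[[-17, -54,  41],
 [-25, -60,  33],
 [ 87, 189, -87],
 [-37, -69,  21]]
Now row reduce the product.
R2 ← R2 − (25/17)·R1: [0, 330/17, -464/17]
R3 ← R3 + (87/17)·R1: [0, -1485/17, 2088/17]
R4 ← R4 − (37/17)·R1: [0, 825/17, -1160/17]
R3 ← R3 + (9/2)·R2: [0, 0, 0]
R4 ← R4 − (5/2)·R2: [0, 0, 0]
2 nonzero rows, so rank(MC) = 2.

2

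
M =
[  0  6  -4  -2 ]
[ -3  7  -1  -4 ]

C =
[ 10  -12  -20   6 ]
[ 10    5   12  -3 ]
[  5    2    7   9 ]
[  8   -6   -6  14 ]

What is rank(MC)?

First compute MC:
[[ 24,  34,  56, -82],
 [  3,  93, 161, -104]]
Now row reduce the product.
R2 ← R2 − (1/8)·R1: [0, 355/4, 154, -375/4]
2 nonzero rows, so rank(MC) = 2.

2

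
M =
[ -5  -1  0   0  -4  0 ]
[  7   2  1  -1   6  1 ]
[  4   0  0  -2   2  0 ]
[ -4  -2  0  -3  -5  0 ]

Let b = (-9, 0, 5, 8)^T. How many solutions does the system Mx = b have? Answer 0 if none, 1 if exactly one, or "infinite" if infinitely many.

Row reduce the augmented matrix [M | b].
R2 ← R2 + (7/5)·R1: [0, 3/5, 1, -1, 2/5, 1, -63/5]
R3 ← R3 + (4/5)·R1: [0, -4/5, 0, -2, -6/5, 0, -11/5]
R4 ← R4 − (4/5)·R1: [0, -6/5, 0, -3, -9/5, 0, 76/5]
R3 ← R3 + (4/3)·R2: [0, 0, 4/3, -10/3, -2/3, 4/3, -19]
R4 ← R4 + (2)·R2: [0, 0, 2, -5, -1, 2, -10]
R4 ← R4 − (3/2)·R3: [0, 0, 0, 0, 0, 0, 37/2]
The echelon form has 4 nonzero rows; the last pivot sits in the augmented column, so rank(M) = 3 but rank([M|b]) = 4.
Since the ranks differ, the system is inconsistent.
It has no solutions.

0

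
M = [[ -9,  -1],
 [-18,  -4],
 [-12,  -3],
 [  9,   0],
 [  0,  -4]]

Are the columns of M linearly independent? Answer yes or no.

Row reduce M to echelon form.
R2 ← R2 − (2)·R1: [0, -2]
R3 ← R3 − (4/3)·R1: [0, -5/3]
R4 ← R4 + R1: [0, -1]
R3 ← R3 − (5/6)·R2: [0, 0]
R4 ← R4 − (1/2)·R2: [0, 0]
R5 ← R5 − (2)·R2: [0, 0]
2 pivots among 2 columns.
Every column is a pivot column, so the columns are linearly independent.

yes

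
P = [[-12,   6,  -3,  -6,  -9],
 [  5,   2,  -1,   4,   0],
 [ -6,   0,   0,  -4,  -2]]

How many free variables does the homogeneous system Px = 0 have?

3

Row reduce to echelon form.
R2 ← R2 + (5/12)·R1: [0, 9/2, -9/4, 3/2, -15/4]
R3 ← R3 − (1/2)·R1: [0, -3, 3/2, -1, 5/2]
R3 ← R3 + (2/3)·R2: [0, 0, 0, 0, 0]
2 nonzero rows, so rank(P) = 2.
P has 5 columns; by rank–nullity, nullity = 5 − 2 = 3.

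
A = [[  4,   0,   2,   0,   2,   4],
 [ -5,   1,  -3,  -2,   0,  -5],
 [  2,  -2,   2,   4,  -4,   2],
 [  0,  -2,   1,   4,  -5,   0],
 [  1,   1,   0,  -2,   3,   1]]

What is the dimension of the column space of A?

Row reduce to echelon form.
R2 ← R2 + (5/4)·R1: [0, 1, -1/2, -2, 5/2, 0]
R3 ← R3 − (1/2)·R1: [0, -2, 1, 4, -5, 0]
R5 ← R5 − (1/4)·R1: [0, 1, -1/2, -2, 5/2, 0]
R3 ← R3 + (2)·R2: [0, 0, 0, 0, 0, 0]
R4 ← R4 + (2)·R2: [0, 0, 0, 0, 0, 0]
R5 ← R5 − R2: [0, 0, 0, 0, 0, 0]
Echelon form has 2 nonzero rows, so rank(A) = 2.
The column space has dimension equal to the rank: 2.

2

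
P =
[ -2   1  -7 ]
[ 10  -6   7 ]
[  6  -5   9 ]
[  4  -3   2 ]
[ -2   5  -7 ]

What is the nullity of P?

Row reduce to echelon form.
R2 ← R2 + (5)·R1: [0, -1, -28]
R3 ← R3 + (3)·R1: [0, -2, -12]
R4 ← R4 + (2)·R1: [0, -1, -12]
R5 ← R5 − R1: [0, 4, 0]
R3 ← R3 − (2)·R2: [0, 0, 44]
R4 ← R4 − R2: [0, 0, 16]
R5 ← R5 + (4)·R2: [0, 0, -112]
R4 ← R4 − (4/11)·R3: [0, 0, 0]
R5 ← R5 + (28/11)·R3: [0, 0, 0]
3 nonzero rows, so rank(P) = 3.
P has 3 columns; by rank–nullity, nullity = 3 − 3 = 0.

0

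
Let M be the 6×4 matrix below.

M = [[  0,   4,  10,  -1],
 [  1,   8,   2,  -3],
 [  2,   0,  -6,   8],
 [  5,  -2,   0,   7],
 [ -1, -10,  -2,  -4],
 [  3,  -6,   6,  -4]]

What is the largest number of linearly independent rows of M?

4

Row reduce to echelon form.
Swap R1 ↔ R2
R3 ← R3 − (2)·R1: [0, -16, -10, 14]
R4 ← R4 − (5)·R1: [0, -42, -10, 22]
R5 ← R5 + R1: [0, -2, 0, -7]
R6 ← R6 − (3)·R1: [0, -30, 0, 5]
R3 ← R3 + (4)·R2: [0, 0, 30, 10]
R4 ← R4 + (21/2)·R2: [0, 0, 95, 23/2]
R5 ← R5 + (1/2)·R2: [0, 0, 5, -15/2]
R6 ← R6 + (15/2)·R2: [0, 0, 75, -5/2]
R4 ← R4 − (19/6)·R3: [0, 0, 0, -121/6]
R5 ← R5 − (1/6)·R3: [0, 0, 0, -55/6]
R6 ← R6 − (5/2)·R3: [0, 0, 0, -55/2]
R5 ← R5 − (5/11)·R4: [0, 0, 0, 0]
R6 ← R6 − (15/11)·R4: [0, 0, 0, 0]
Echelon form has 4 nonzero rows, so rank(M) = 4.
The rank gives the maximum number of linearly independent rows: 4.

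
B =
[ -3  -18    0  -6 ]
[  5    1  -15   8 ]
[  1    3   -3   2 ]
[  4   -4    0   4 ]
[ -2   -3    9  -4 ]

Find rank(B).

Row reduce to echelon form.
R2 ← R2 + (5/3)·R1: [0, -29, -15, -2]
R3 ← R3 + (1/3)·R1: [0, -3, -3, 0]
R4 ← R4 + (4/3)·R1: [0, -28, 0, -4]
R5 ← R5 − (2/3)·R1: [0, 9, 9, 0]
R3 ← R3 − (3/29)·R2: [0, 0, -42/29, 6/29]
R4 ← R4 − (28/29)·R2: [0, 0, 420/29, -60/29]
R5 ← R5 + (9/29)·R2: [0, 0, 126/29, -18/29]
R4 ← R4 + (10)·R3: [0, 0, 0, 0]
R5 ← R5 + (3)·R3: [0, 0, 0, 0]
Echelon form has 3 nonzero rows, so rank(B) = 3.

3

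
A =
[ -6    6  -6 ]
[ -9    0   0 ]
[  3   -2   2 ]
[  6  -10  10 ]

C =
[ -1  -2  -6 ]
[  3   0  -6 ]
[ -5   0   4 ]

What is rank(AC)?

2

First compute AC:
[[ 54,  12, -24],
 [  9,  18,  54],
 [-19,  -6,   2],
 [-86, -12,  64]]
Now row reduce the product.
R2 ← R2 − (1/6)·R1: [0, 16, 58]
R3 ← R3 + (19/54)·R1: [0, -16/9, -58/9]
R4 ← R4 + (43/27)·R1: [0, 64/9, 232/9]
R3 ← R3 + (1/9)·R2: [0, 0, 0]
R4 ← R4 − (4/9)·R2: [0, 0, 0]
2 nonzero rows, so rank(AC) = 2.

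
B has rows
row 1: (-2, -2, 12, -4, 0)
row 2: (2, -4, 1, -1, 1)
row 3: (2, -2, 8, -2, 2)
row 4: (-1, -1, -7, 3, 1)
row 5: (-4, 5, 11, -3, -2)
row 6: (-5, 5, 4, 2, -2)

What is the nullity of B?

Row reduce to echelon form.
R2 ← R2 + R1: [0, -6, 13, -5, 1]
R3 ← R3 + R1: [0, -4, 20, -6, 2]
R4 ← R4 − (1/2)·R1: [0, 0, -13, 5, 1]
R5 ← R5 − (2)·R1: [0, 9, -13, 5, -2]
R6 ← R6 − (5/2)·R1: [0, 10, -26, 12, -2]
R3 ← R3 − (2/3)·R2: [0, 0, 34/3, -8/3, 4/3]
R5 ← R5 + (3/2)·R2: [0, 0, 13/2, -5/2, -1/2]
R6 ← R6 + (5/3)·R2: [0, 0, -13/3, 11/3, -1/3]
R4 ← R4 + (39/34)·R3: [0, 0, 0, 33/17, 43/17]
R5 ← R5 − (39/68)·R3: [0, 0, 0, -33/34, -43/34]
R6 ← R6 + (13/34)·R3: [0, 0, 0, 45/17, 3/17]
R5 ← R5 + (1/2)·R4: [0, 0, 0, 0, 0]
R6 ← R6 − (15/11)·R4: [0, 0, 0, 0, -36/11]
Swap R5 ↔ R6
5 nonzero rows, so rank(B) = 5.
B has 5 columns; by rank–nullity, nullity = 5 − 5 = 0.

0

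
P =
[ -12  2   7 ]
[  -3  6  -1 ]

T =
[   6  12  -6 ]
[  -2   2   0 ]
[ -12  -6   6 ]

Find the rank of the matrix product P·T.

First compute PT:
[[-160, -182, 114],
 [-18, -18,  12]]
Now row reduce the product.
R2 ← R2 − (9/80)·R1: [0, 99/40, -33/40]
2 nonzero rows, so rank(PT) = 2.

2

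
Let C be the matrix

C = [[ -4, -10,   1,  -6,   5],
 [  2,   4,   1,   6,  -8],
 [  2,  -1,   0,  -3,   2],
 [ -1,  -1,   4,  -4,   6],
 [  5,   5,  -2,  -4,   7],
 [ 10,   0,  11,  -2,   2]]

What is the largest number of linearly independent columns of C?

Row reduce to echelon form.
R2 ← R2 + (1/2)·R1: [0, -1, 3/2, 3, -11/2]
R3 ← R3 + (1/2)·R1: [0, -6, 1/2, -6, 9/2]
R4 ← R4 − (1/4)·R1: [0, 3/2, 15/4, -5/2, 19/4]
R5 ← R5 + (5/4)·R1: [0, -15/2, -3/4, -23/2, 53/4]
R6 ← R6 + (5/2)·R1: [0, -25, 27/2, -17, 29/2]
R3 ← R3 − (6)·R2: [0, 0, -17/2, -24, 75/2]
R4 ← R4 + (3/2)·R2: [0, 0, 6, 2, -7/2]
R5 ← R5 − (15/2)·R2: [0, 0, -12, -34, 109/2]
R6 ← R6 − (25)·R2: [0, 0, -24, -92, 152]
R4 ← R4 + (12/17)·R3: [0, 0, 0, -254/17, 781/34]
R5 ← R5 − (24/17)·R3: [0, 0, 0, -2/17, 53/34]
R6 ← R6 − (48/17)·R3: [0, 0, 0, -412/17, 784/17]
R5 ← R5 − (1/127)·R4: [0, 0, 0, 0, 175/127]
R6 ← R6 − (206/127)·R4: [0, 0, 0, 0, 1125/127]
R6 ← R6 − (45/7)·R5: [0, 0, 0, 0, 0]
Echelon form has 5 nonzero rows, so rank(C) = 5.
The rank gives the maximum number of linearly independent columns: 5.

5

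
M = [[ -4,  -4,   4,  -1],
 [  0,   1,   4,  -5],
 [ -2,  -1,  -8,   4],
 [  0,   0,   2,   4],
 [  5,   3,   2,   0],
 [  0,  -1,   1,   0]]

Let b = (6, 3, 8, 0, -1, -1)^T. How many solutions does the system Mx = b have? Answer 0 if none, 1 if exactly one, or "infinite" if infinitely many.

0

Row reduce the augmented matrix [M | b].
R3 ← R3 − (1/2)·R1: [0, 1, -10, 9/2, 5]
R5 ← R5 + (5/4)·R1: [0, -2, 7, -5/4, 13/2]
R3 ← R3 − R2: [0, 0, -14, 19/2, 2]
R5 ← R5 + (2)·R2: [0, 0, 15, -45/4, 25/2]
R6 ← R6 + R2: [0, 0, 5, -5, 2]
R4 ← R4 + (1/7)·R3: [0, 0, 0, 75/14, 2/7]
R5 ← R5 + (15/14)·R3: [0, 0, 0, -15/14, 205/14]
R6 ← R6 + (5/14)·R3: [0, 0, 0, -45/28, 19/7]
R5 ← R5 + (1/5)·R4: [0, 0, 0, 0, 147/10]
R6 ← R6 + (3/10)·R4: [0, 0, 0, 0, 14/5]
R6 ← R6 − (4/21)·R5: [0, 0, 0, 0, 0]
The echelon form has 5 nonzero rows; the last pivot sits in the augmented column, so rank(M) = 4 but rank([M|b]) = 5.
Since the ranks differ, the system is inconsistent.
It has no solutions.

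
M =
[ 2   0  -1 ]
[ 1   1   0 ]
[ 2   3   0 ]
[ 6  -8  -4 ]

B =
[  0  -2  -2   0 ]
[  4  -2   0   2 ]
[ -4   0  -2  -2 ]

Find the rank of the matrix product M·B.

2

First compute MB:
[[  4,  -4,  -2,   2],
 [  4,  -4,  -2,   2],
 [ 12, -10,  -4,   6],
 [-16,   4,  -4,  -8]]
Now row reduce the product.
R2 ← R2 − R1: [0, 0, 0, 0]
R3 ← R3 − (3)·R1: [0, 2, 2, 0]
R4 ← R4 + (4)·R1: [0, -12, -12, 0]
Swap R2 ↔ R3
R4 ← R4 + (6)·R2: [0, 0, 0, 0]
2 nonzero rows, so rank(MB) = 2.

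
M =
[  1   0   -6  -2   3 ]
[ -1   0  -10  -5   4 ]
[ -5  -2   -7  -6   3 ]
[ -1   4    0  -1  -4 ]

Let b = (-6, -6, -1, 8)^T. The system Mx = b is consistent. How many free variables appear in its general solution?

Row reduce the augmented matrix [M | b].
R2 ← R2 + R1: [0, 0, -16, -7, 7, -12]
R3 ← R3 + (5)·R1: [0, -2, -37, -16, 18, -31]
R4 ← R4 + R1: [0, 4, -6, -3, -1, 2]
Swap R2 ↔ R3
R4 ← R4 + (2)·R2: [0, 0, -80, -35, 35, -60]
R4 ← R4 − (5)·R3: [0, 0, 0, 0, 0, 0]
The echelon form has 3 nonzero rows, and every pivot lies in the first 5 columns, so rank(M) = rank([M|b]) = 3.
The system is consistent.
Free variables = (unknowns) − (rank) = 5 − 3 = 2.

2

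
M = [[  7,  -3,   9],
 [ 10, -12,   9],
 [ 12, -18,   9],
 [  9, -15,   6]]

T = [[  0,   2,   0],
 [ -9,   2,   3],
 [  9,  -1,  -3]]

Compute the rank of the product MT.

2

First compute MT:
[[108,  -1, -36],
 [189, -13, -63],
 [243, -21, -81],
 [189, -18, -63]]
Now row reduce the product.
R2 ← R2 − (7/4)·R1: [0, -45/4, 0]
R3 ← R3 − (9/4)·R1: [0, -75/4, 0]
R4 ← R4 − (7/4)·R1: [0, -65/4, 0]
R3 ← R3 − (5/3)·R2: [0, 0, 0]
R4 ← R4 − (13/9)·R2: [0, 0, 0]
2 nonzero rows, so rank(MT) = 2.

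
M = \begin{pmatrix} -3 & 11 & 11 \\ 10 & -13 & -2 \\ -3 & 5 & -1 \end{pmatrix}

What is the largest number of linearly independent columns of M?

3

Row reduce to echelon form.
R2 ← R2 + (10/3)·R1: [0, 71/3, 104/3]
R3 ← R3 − R1: [0, -6, -12]
R3 ← R3 + (18/71)·R2: [0, 0, -228/71]
Echelon form has 3 nonzero rows, so rank(M) = 3.
The rank gives the maximum number of linearly independent columns: 3.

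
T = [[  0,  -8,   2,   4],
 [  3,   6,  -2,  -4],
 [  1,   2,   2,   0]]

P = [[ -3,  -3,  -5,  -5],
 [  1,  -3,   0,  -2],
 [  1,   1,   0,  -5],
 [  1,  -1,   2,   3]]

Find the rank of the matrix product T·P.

First compute TP:
[[ -2,  22,   8,  18],
 [ -9, -25, -23, -29],
 [  1,  -7,  -5, -19]]
Now row reduce the product.
R2 ← R2 − (9/2)·R1: [0, -124, -59, -110]
R3 ← R3 + (1/2)·R1: [0, 4, -1, -10]
R3 ← R3 + (1/31)·R2: [0, 0, -90/31, -420/31]
3 nonzero rows, so rank(TP) = 3.

3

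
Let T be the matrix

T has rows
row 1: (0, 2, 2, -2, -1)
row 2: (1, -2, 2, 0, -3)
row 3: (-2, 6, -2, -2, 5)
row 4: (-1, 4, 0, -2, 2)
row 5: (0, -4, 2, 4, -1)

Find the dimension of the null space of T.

Row reduce to echelon form.
Swap R1 ↔ R2
R3 ← R3 + (2)·R1: [0, 2, 2, -2, -1]
R4 ← R4 + R1: [0, 2, 2, -2, -1]
R3 ← R3 − R2: [0, 0, 0, 0, 0]
R4 ← R4 − R2: [0, 0, 0, 0, 0]
R5 ← R5 + (2)·R2: [0, 0, 6, 0, -3]
Swap R3 ↔ R5
3 nonzero rows, so rank(T) = 3.
T has 5 columns; by rank–nullity, nullity = 5 − 3 = 2.

2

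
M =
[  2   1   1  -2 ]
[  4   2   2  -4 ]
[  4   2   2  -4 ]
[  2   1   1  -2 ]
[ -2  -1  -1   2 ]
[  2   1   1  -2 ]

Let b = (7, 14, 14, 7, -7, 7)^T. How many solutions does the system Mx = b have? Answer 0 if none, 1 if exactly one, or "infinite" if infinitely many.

infinite

Row reduce the augmented matrix [M | b].
R2 ← R2 − (2)·R1: [0, 0, 0, 0, 0]
R3 ← R3 − (2)·R1: [0, 0, 0, 0, 0]
R4 ← R4 − R1: [0, 0, 0, 0, 0]
R5 ← R5 + R1: [0, 0, 0, 0, 0]
R6 ← R6 − R1: [0, 0, 0, 0, 0]
The echelon form has 1 nonzero rows, and every pivot lies in the first 4 columns, so rank(M) = rank([M|b]) = 1.
The system is consistent.
rank = 1 < 4 unknowns, so there are infinitely many solutions.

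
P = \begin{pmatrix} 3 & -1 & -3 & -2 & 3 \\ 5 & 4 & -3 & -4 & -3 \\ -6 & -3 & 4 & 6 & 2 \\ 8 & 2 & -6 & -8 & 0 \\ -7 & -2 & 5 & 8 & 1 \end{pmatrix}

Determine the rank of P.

3

Row reduce to echelon form.
R2 ← R2 − (5/3)·R1: [0, 17/3, 2, -2/3, -8]
R3 ← R3 + (2)·R1: [0, -5, -2, 2, 8]
R4 ← R4 − (8/3)·R1: [0, 14/3, 2, -8/3, -8]
R5 ← R5 + (7/3)·R1: [0, -13/3, -2, 10/3, 8]
R3 ← R3 + (15/17)·R2: [0, 0, -4/17, 24/17, 16/17]
R4 ← R4 − (14/17)·R2: [0, 0, 6/17, -36/17, -24/17]
R5 ← R5 + (13/17)·R2: [0, 0, -8/17, 48/17, 32/17]
R4 ← R4 + (3/2)·R3: [0, 0, 0, 0, 0]
R5 ← R5 − (2)·R3: [0, 0, 0, 0, 0]
Echelon form has 3 nonzero rows, so rank(P) = 3.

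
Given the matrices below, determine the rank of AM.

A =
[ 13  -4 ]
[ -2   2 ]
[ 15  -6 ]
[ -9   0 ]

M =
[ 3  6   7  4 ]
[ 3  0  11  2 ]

First compute AM:
[[ 27,  78,  47,  44],
 [  0, -12,   8,  -4],
 [ 27,  90,  39,  48],
 [-27, -54, -63, -36]]
Now row reduce the product.
R3 ← R3 − R1: [0, 12, -8, 4]
R4 ← R4 + R1: [0, 24, -16, 8]
R3 ← R3 + R2: [0, 0, 0, 0]
R4 ← R4 + (2)·R2: [0, 0, 0, 0]
2 nonzero rows, so rank(AM) = 2.

2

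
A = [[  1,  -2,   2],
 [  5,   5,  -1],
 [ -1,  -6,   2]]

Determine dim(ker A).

0

Row reduce to echelon form.
R2 ← R2 − (5)·R1: [0, 15, -11]
R3 ← R3 + R1: [0, -8, 4]
R3 ← R3 + (8/15)·R2: [0, 0, -28/15]
3 nonzero rows, so rank(A) = 3.
A has 3 columns; by rank–nullity, nullity = 3 − 3 = 0.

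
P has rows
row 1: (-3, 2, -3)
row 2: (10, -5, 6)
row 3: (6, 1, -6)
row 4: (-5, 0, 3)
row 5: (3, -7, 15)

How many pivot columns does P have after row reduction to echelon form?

2

Row reduce to echelon form.
R2 ← R2 + (10/3)·R1: [0, 5/3, -4]
R3 ← R3 + (2)·R1: [0, 5, -12]
R4 ← R4 − (5/3)·R1: [0, -10/3, 8]
R5 ← R5 + R1: [0, -5, 12]
R3 ← R3 − (3)·R2: [0, 0, 0]
R4 ← R4 + (2)·R2: [0, 0, 0]
R5 ← R5 + (3)·R2: [0, 0, 0]
Echelon form has 2 nonzero rows, so rank(P) = 2.
Each nonzero row contributes one pivot column: 2 pivot columns.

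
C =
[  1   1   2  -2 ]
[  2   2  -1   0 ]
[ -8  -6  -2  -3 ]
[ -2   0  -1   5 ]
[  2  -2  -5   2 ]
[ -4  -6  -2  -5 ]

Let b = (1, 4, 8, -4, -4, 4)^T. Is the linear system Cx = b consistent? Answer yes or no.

yes

Row reduce the augmented matrix [C | b].
R2 ← R2 − (2)·R1: [0, 0, -5, 4, 2]
R3 ← R3 + (8)·R1: [0, 2, 14, -19, 16]
R4 ← R4 + (2)·R1: [0, 2, 3, 1, -2]
R5 ← R5 − (2)·R1: [0, -4, -9, 6, -6]
R6 ← R6 + (4)·R1: [0, -2, 6, -13, 8]
Swap R2 ↔ R3
R4 ← R4 − R2: [0, 0, -11, 20, -18]
R5 ← R5 + (2)·R2: [0, 0, 19, -32, 26]
R6 ← R6 + R2: [0, 0, 20, -32, 24]
R4 ← R4 − (11/5)·R3: [0, 0, 0, 56/5, -112/5]
R5 ← R5 + (19/5)·R3: [0, 0, 0, -84/5, 168/5]
R6 ← R6 + (4)·R3: [0, 0, 0, -16, 32]
R5 ← R5 + (3/2)·R4: [0, 0, 0, 0, 0]
R6 ← R6 + (10/7)·R4: [0, 0, 0, 0, 0]
The echelon form has 4 nonzero rows, and every pivot lies in the first 4 columns, so rank(C) = rank([C|b]) = 4.
The system is consistent.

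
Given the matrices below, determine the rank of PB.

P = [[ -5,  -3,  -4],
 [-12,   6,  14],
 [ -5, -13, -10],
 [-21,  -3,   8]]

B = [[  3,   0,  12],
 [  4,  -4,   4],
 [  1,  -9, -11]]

First compute PB:
[[-31,  48, -28],
 [  2, -150, -274],
 [-77, 142,  -2],
 [-67, -60, -352]]
Now row reduce the product.
R2 ← R2 + (2/31)·R1: [0, -4554/31, -8550/31]
R3 ← R3 − (77/31)·R1: [0, 706/31, 2094/31]
R4 ← R4 − (67/31)·R1: [0, -5076/31, -9036/31]
R3 ← R3 + (353/2277)·R2: [0, 0, 6272/253]
R4 ← R4 − (282/253)·R2: [0, 0, 4032/253]
R4 ← R4 − (9/14)·R3: [0, 0, 0]
3 nonzero rows, so rank(PB) = 3.

3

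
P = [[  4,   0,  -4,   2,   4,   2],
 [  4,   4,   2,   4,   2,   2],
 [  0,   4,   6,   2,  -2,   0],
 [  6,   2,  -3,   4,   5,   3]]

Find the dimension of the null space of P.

4

Row reduce to echelon form.
R2 ← R2 − R1: [0, 4, 6, 2, -2, 0]
R4 ← R4 − (3/2)·R1: [0, 2, 3, 1, -1, 0]
R3 ← R3 − R2: [0, 0, 0, 0, 0, 0]
R4 ← R4 − (1/2)·R2: [0, 0, 0, 0, 0, 0]
2 nonzero rows, so rank(P) = 2.
P has 6 columns; by rank–nullity, nullity = 6 − 2 = 4.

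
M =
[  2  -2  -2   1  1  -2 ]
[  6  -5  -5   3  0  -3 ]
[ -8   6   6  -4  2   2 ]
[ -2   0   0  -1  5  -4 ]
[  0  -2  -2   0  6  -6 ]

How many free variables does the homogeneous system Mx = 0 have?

Row reduce to echelon form.
R2 ← R2 − (3)·R1: [0, 1, 1, 0, -3, 3]
R3 ← R3 + (4)·R1: [0, -2, -2, 0, 6, -6]
R4 ← R4 + R1: [0, -2, -2, 0, 6, -6]
R3 ← R3 + (2)·R2: [0, 0, 0, 0, 0, 0]
R4 ← R4 + (2)·R2: [0, 0, 0, 0, 0, 0]
R5 ← R5 + (2)·R2: [0, 0, 0, 0, 0, 0]
2 nonzero rows, so rank(M) = 2.
M has 6 columns; by rank–nullity, nullity = 6 − 2 = 4.

4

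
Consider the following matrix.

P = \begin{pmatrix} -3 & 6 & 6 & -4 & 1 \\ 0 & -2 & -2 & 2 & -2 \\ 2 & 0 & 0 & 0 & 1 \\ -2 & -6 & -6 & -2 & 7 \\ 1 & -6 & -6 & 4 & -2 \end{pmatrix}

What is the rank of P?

Row reduce to echelon form.
R3 ← R3 + (2/3)·R1: [0, 4, 4, -8/3, 5/3]
R4 ← R4 − (2/3)·R1: [0, -10, -10, 2/3, 19/3]
R5 ← R5 + (1/3)·R1: [0, -4, -4, 8/3, -5/3]
R3 ← R3 + (2)·R2: [0, 0, 0, 4/3, -7/3]
R4 ← R4 − (5)·R2: [0, 0, 0, -28/3, 49/3]
R5 ← R5 − (2)·R2: [0, 0, 0, -4/3, 7/3]
R4 ← R4 + (7)·R3: [0, 0, 0, 0, 0]
R5 ← R5 + R3: [0, 0, 0, 0, 0]
Echelon form has 3 nonzero rows, so rank(P) = 3.

3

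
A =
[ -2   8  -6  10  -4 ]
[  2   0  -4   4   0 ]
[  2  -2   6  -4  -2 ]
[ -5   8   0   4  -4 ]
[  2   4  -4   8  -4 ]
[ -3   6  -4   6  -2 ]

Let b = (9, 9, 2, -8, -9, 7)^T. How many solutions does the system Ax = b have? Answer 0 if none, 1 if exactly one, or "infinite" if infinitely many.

0

Row reduce the augmented matrix [A | b].
R2 ← R2 + R1: [0, 8, -10, 14, -4, 18]
R3 ← R3 + R1: [0, 6, 0, 6, -6, 11]
R4 ← R4 − (5/2)·R1: [0, -12, 15, -21, 6, -61/2]
R5 ← R5 + R1: [0, 12, -10, 18, -8, 0]
R6 ← R6 − (3/2)·R1: [0, -6, 5, -9, 4, -13/2]
R3 ← R3 − (3/4)·R2: [0, 0, 15/2, -9/2, -3, -5/2]
R4 ← R4 + (3/2)·R2: [0, 0, 0, 0, 0, -7/2]
R5 ← R5 − (3/2)·R2: [0, 0, 5, -3, -2, -27]
R6 ← R6 + (3/4)·R2: [0, 0, -5/2, 3/2, 1, 7]
R5 ← R5 − (2/3)·R3: [0, 0, 0, 0, 0, -76/3]
R6 ← R6 + (1/3)·R3: [0, 0, 0, 0, 0, 37/6]
R5 ← R5 − (152/21)·R4: [0, 0, 0, 0, 0, 0]
R6 ← R6 + (37/21)·R4: [0, 0, 0, 0, 0, 0]
The echelon form has 4 nonzero rows; the last pivot sits in the augmented column, so rank(A) = 3 but rank([A|b]) = 4.
Since the ranks differ, the system is inconsistent.
It has no solutions.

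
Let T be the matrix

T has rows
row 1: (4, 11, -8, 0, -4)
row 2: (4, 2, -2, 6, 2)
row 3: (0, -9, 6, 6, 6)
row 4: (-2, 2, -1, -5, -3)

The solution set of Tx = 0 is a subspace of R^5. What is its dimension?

Row reduce to echelon form.
R2 ← R2 − R1: [0, -9, 6, 6, 6]
R4 ← R4 + (1/2)·R1: [0, 15/2, -5, -5, -5]
R3 ← R3 − R2: [0, 0, 0, 0, 0]
R4 ← R4 + (5/6)·R2: [0, 0, 0, 0, 0]
2 nonzero rows, so rank(T) = 2.
T has 5 columns; by rank–nullity, nullity = 5 − 2 = 3.

3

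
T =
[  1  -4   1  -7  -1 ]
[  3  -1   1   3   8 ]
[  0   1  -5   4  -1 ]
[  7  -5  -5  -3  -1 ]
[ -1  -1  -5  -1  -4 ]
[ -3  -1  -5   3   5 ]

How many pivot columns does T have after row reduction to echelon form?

4

Row reduce to echelon form.
R2 ← R2 − (3)·R1: [0, 11, -2, 24, 11]
R4 ← R4 − (7)·R1: [0, 23, -12, 46, 6]
R5 ← R5 + R1: [0, -5, -4, -8, -5]
R6 ← R6 + (3)·R1: [0, -13, -2, -18, 2]
R3 ← R3 − (1/11)·R2: [0, 0, -53/11, 20/11, -2]
R4 ← R4 − (23/11)·R2: [0, 0, -86/11, -46/11, -17]
R5 ← R5 + (5/11)·R2: [0, 0, -54/11, 32/11, 0]
R6 ← R6 + (13/11)·R2: [0, 0, -48/11, 114/11, 15]
R4 ← R4 − (86/53)·R3: [0, 0, 0, -378/53, -729/53]
R5 ← R5 − (54/53)·R3: [0, 0, 0, 56/53, 108/53]
R6 ← R6 − (48/53)·R3: [0, 0, 0, 462/53, 891/53]
R5 ← R5 + (4/27)·R4: [0, 0, 0, 0, 0]
R6 ← R6 + (11/9)·R4: [0, 0, 0, 0, 0]
Echelon form has 4 nonzero rows, so rank(T) = 4.
Each nonzero row contributes one pivot column: 4 pivot columns.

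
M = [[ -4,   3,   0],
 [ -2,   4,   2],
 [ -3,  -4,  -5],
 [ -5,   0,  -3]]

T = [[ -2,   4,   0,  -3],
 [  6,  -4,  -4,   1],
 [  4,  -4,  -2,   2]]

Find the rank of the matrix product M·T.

First compute MT:
[[ 26, -28, -12,  15],
 [ 36, -32, -20,  14],
 [-38,  24,  26,  -5],
 [ -2,  -8,   6,   9]]
Now row reduce the product.
R2 ← R2 − (18/13)·R1: [0, 88/13, -44/13, -88/13]
R3 ← R3 + (19/13)·R1: [0, -220/13, 110/13, 220/13]
R4 ← R4 + (1/13)·R1: [0, -132/13, 66/13, 132/13]
R3 ← R3 + (5/2)·R2: [0, 0, 0, 0]
R4 ← R4 + (3/2)·R2: [0, 0, 0, 0]
2 nonzero rows, so rank(MT) = 2.

2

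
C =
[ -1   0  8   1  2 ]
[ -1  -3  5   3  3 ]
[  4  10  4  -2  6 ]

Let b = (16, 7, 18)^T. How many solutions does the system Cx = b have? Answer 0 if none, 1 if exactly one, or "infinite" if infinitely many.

infinite

Row reduce the augmented matrix [C | b].
R2 ← R2 − R1: [0, -3, -3, 2, 1, -9]
R3 ← R3 + (4)·R1: [0, 10, 36, 2, 14, 82]
R3 ← R3 + (10/3)·R2: [0, 0, 26, 26/3, 52/3, 52]
The echelon form has 3 nonzero rows, and every pivot lies in the first 5 columns, so rank(C) = rank([C|b]) = 3.
The system is consistent.
rank = 3 < 5 unknowns, so there are infinitely many solutions.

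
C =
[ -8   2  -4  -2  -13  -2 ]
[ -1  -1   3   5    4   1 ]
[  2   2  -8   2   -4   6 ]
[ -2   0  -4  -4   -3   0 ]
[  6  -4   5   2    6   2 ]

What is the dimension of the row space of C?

Row reduce to echelon form.
R2 ← R2 − (1/8)·R1: [0, -5/4, 7/2, 21/4, 45/8, 5/4]
R3 ← R3 + (1/4)·R1: [0, 5/2, -9, 3/2, -29/4, 11/2]
R4 ← R4 − (1/4)·R1: [0, -1/2, -3, -7/2, 1/4, 1/2]
R5 ← R5 + (3/4)·R1: [0, -5/2, 2, 1/2, -15/4, 1/2]
R3 ← R3 + (2)·R2: [0, 0, -2, 12, 4, 8]
R4 ← R4 − (2/5)·R2: [0, 0, -22/5, -28/5, -2, 0]
R5 ← R5 − (2)·R2: [0, 0, -5, -10, -15, -2]
R4 ← R4 − (11/5)·R3: [0, 0, 0, -32, -54/5, -88/5]
R5 ← R5 − (5/2)·R3: [0, 0, 0, -40, -25, -22]
R5 ← R5 − (5/4)·R4: [0, 0, 0, 0, -23/2, 0]
Echelon form has 5 nonzero rows, so rank(C) = 5.
The row space has dimension equal to the rank: 5.

5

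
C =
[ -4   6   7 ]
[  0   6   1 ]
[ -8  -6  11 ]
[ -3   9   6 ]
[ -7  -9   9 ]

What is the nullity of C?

Row reduce to echelon form.
R3 ← R3 − (2)·R1: [0, -18, -3]
R4 ← R4 − (3/4)·R1: [0, 9/2, 3/4]
R5 ← R5 − (7/4)·R1: [0, -39/2, -13/4]
R3 ← R3 + (3)·R2: [0, 0, 0]
R4 ← R4 − (3/4)·R2: [0, 0, 0]
R5 ← R5 + (13/4)·R2: [0, 0, 0]
2 nonzero rows, so rank(C) = 2.
C has 3 columns; by rank–nullity, nullity = 3 − 2 = 1.

1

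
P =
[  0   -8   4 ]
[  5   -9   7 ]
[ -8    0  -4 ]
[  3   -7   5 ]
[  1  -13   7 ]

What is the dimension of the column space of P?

Row reduce to echelon form.
Swap R1 ↔ R2
R3 ← R3 + (8/5)·R1: [0, -72/5, 36/5]
R4 ← R4 − (3/5)·R1: [0, -8/5, 4/5]
R5 ← R5 − (1/5)·R1: [0, -56/5, 28/5]
R3 ← R3 − (9/5)·R2: [0, 0, 0]
R4 ← R4 − (1/5)·R2: [0, 0, 0]
R5 ← R5 − (7/5)·R2: [0, 0, 0]
Echelon form has 2 nonzero rows, so rank(P) = 2.
The column space has dimension equal to the rank: 2.

2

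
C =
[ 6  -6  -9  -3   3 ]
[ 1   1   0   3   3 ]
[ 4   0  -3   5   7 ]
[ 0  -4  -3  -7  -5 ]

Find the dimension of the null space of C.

3

Row reduce to echelon form.
R2 ← R2 − (1/6)·R1: [0, 2, 3/2, 7/2, 5/2]
R3 ← R3 − (2/3)·R1: [0, 4, 3, 7, 5]
R3 ← R3 − (2)·R2: [0, 0, 0, 0, 0]
R4 ← R4 + (2)·R2: [0, 0, 0, 0, 0]
2 nonzero rows, so rank(C) = 2.
C has 5 columns; by rank–nullity, nullity = 5 − 2 = 3.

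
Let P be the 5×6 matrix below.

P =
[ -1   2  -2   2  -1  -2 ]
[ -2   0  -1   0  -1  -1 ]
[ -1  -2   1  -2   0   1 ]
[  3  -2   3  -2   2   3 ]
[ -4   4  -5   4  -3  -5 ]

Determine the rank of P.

2

Row reduce to echelon form.
R2 ← R2 − (2)·R1: [0, -4, 3, -4, 1, 3]
R3 ← R3 − R1: [0, -4, 3, -4, 1, 3]
R4 ← R4 + (3)·R1: [0, 4, -3, 4, -1, -3]
R5 ← R5 − (4)·R1: [0, -4, 3, -4, 1, 3]
R3 ← R3 − R2: [0, 0, 0, 0, 0, 0]
R4 ← R4 + R2: [0, 0, 0, 0, 0, 0]
R5 ← R5 − R2: [0, 0, 0, 0, 0, 0]
Echelon form has 2 nonzero rows, so rank(P) = 2.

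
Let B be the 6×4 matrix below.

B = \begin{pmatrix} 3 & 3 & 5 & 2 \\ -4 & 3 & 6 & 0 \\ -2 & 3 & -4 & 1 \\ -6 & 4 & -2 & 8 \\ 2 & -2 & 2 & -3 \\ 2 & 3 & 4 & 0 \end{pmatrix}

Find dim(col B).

Row reduce to echelon form.
R2 ← R2 + (4/3)·R1: [0, 7, 38/3, 8/3]
R3 ← R3 + (2/3)·R1: [0, 5, -2/3, 7/3]
R4 ← R4 + (2)·R1: [0, 10, 8, 12]
R5 ← R5 − (2/3)·R1: [0, -4, -4/3, -13/3]
R6 ← R6 − (2/3)·R1: [0, 1, 2/3, -4/3]
R3 ← R3 − (5/7)·R2: [0, 0, -68/7, 3/7]
R4 ← R4 − (10/7)·R2: [0, 0, -212/21, 172/21]
R5 ← R5 + (4/7)·R2: [0, 0, 124/21, -59/21]
R6 ← R6 − (1/7)·R2: [0, 0, -8/7, -12/7]
R4 ← R4 − (53/51)·R3: [0, 0, 0, 395/51]
R5 ← R5 + (31/51)·R3: [0, 0, 0, -130/51]
R6 ← R6 − (2/17)·R3: [0, 0, 0, -30/17]
R5 ← R5 + (26/79)·R4: [0, 0, 0, 0]
R6 ← R6 + (18/79)·R4: [0, 0, 0, 0]
Echelon form has 4 nonzero rows, so rank(B) = 4.
The column space has dimension equal to the rank: 4.

4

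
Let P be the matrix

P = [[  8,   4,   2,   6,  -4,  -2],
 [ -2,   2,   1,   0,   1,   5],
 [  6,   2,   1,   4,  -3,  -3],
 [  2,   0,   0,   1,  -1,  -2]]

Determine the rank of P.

Row reduce to echelon form.
R2 ← R2 + (1/4)·R1: [0, 3, 3/2, 3/2, 0, 9/2]
R3 ← R3 − (3/4)·R1: [0, -1, -1/2, -1/2, 0, -3/2]
R4 ← R4 − (1/4)·R1: [0, -1, -1/2, -1/2, 0, -3/2]
R3 ← R3 + (1/3)·R2: [0, 0, 0, 0, 0, 0]
R4 ← R4 + (1/3)·R2: [0, 0, 0, 0, 0, 0]
Echelon form has 2 nonzero rows, so rank(P) = 2.

2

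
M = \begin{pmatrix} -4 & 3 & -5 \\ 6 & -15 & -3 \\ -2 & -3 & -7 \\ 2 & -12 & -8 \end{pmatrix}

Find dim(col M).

Row reduce to echelon form.
R2 ← R2 + (3/2)·R1: [0, -21/2, -21/2]
R3 ← R3 − (1/2)·R1: [0, -9/2, -9/2]
R4 ← R4 + (1/2)·R1: [0, -21/2, -21/2]
R3 ← R3 − (3/7)·R2: [0, 0, 0]
R4 ← R4 − R2: [0, 0, 0]
Echelon form has 2 nonzero rows, so rank(M) = 2.
The column space has dimension equal to the rank: 2.

2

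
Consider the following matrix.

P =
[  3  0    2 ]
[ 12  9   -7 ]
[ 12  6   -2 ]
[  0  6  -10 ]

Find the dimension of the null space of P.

Row reduce to echelon form.
R2 ← R2 − (4)·R1: [0, 9, -15]
R3 ← R3 − (4)·R1: [0, 6, -10]
R3 ← R3 − (2/3)·R2: [0, 0, 0]
R4 ← R4 − (2/3)·R2: [0, 0, 0]
2 nonzero rows, so rank(P) = 2.
P has 3 columns; by rank–nullity, nullity = 3 − 2 = 1.

1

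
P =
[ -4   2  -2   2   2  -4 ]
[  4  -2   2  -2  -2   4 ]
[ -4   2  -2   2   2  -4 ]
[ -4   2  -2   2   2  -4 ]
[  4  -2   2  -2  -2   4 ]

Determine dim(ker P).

Row reduce to echelon form.
R2 ← R2 + R1: [0, 0, 0, 0, 0, 0]
R3 ← R3 − R1: [0, 0, 0, 0, 0, 0]
R4 ← R4 − R1: [0, 0, 0, 0, 0, 0]
R5 ← R5 + R1: [0, 0, 0, 0, 0, 0]
1 nonzero row, so rank(P) = 1.
P has 6 columns; by rank–nullity, nullity = 6 − 1 = 5.

5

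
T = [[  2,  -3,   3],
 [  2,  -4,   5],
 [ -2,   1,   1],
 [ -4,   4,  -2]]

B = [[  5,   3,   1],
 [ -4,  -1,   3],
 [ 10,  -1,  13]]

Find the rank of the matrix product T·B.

2

First compute TB:
[[ 52,   6,  32],
 [ 76,   5,  55],
 [ -4,  -8,  14],
 [-56, -14, -18]]
Now row reduce the product.
R2 ← R2 − (19/13)·R1: [0, -49/13, 107/13]
R3 ← R3 + (1/13)·R1: [0, -98/13, 214/13]
R4 ← R4 + (14/13)·R1: [0, -98/13, 214/13]
R3 ← R3 − (2)·R2: [0, 0, 0]
R4 ← R4 − (2)·R2: [0, 0, 0]
2 nonzero rows, so rank(TB) = 2.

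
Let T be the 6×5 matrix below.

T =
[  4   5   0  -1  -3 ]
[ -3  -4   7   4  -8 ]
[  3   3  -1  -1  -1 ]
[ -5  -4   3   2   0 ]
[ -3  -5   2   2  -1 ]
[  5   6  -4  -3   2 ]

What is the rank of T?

3

Row reduce to echelon form.
R2 ← R2 + (3/4)·R1: [0, -1/4, 7, 13/4, -41/4]
R3 ← R3 − (3/4)·R1: [0, -3/4, -1, -1/4, 5/4]
R4 ← R4 + (5/4)·R1: [0, 9/4, 3, 3/4, -15/4]
R5 ← R5 + (3/4)·R1: [0, -5/4, 2, 5/4, -13/4]
R6 ← R6 − (5/4)·R1: [0, -1/4, -4, -7/4, 23/4]
R3 ← R3 − (3)·R2: [0, 0, -22, -10, 32]
R4 ← R4 + (9)·R2: [0, 0, 66, 30, -96]
R5 ← R5 − (5)·R2: [0, 0, -33, -15, 48]
R6 ← R6 − R2: [0, 0, -11, -5, 16]
R4 ← R4 + (3)·R3: [0, 0, 0, 0, 0]
R5 ← R5 − (3/2)·R3: [0, 0, 0, 0, 0]
R6 ← R6 − (1/2)·R3: [0, 0, 0, 0, 0]
Echelon form has 3 nonzero rows, so rank(T) = 3.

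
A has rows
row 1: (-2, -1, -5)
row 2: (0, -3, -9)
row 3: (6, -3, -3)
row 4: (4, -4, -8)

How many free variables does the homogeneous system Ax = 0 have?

Row reduce to echelon form.
R3 ← R3 + (3)·R1: [0, -6, -18]
R4 ← R4 + (2)·R1: [0, -6, -18]
R3 ← R3 − (2)·R2: [0, 0, 0]
R4 ← R4 − (2)·R2: [0, 0, 0]
2 nonzero rows, so rank(A) = 2.
A has 3 columns; by rank–nullity, nullity = 3 − 2 = 1.

1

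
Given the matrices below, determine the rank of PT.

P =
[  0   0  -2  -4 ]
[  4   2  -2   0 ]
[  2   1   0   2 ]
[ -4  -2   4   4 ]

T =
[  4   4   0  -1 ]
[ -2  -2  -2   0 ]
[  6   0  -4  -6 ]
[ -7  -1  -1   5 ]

First compute PT:
[[ 16,   4,  12,  -8],
 [  0,  12,   4,   8],
 [ -8,   4,  -4,   8],
 [-16, -16, -16,   0]]
Now row reduce the product.
R3 ← R3 + (1/2)·R1: [0, 6, 2, 4]
R4 ← R4 + R1: [0, -12, -4, -8]
R3 ← R3 − (1/2)·R2: [0, 0, 0, 0]
R4 ← R4 + R2: [0, 0, 0, 0]
2 nonzero rows, so rank(PT) = 2.

2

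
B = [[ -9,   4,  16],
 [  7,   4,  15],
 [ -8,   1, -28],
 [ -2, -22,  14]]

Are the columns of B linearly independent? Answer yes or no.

Row reduce B to echelon form.
R2 ← R2 + (7/9)·R1: [0, 64/9, 247/9]
R3 ← R3 − (8/9)·R1: [0, -23/9, -380/9]
R4 ← R4 − (2/9)·R1: [0, -206/9, 94/9]
R3 ← R3 + (23/64)·R2: [0, 0, -2071/64]
R4 ← R4 + (103/32)·R2: [0, 0, 3161/32]
R4 ← R4 + (58/19)·R3: [0, 0, 0]
3 pivots among 3 columns.
Every column is a pivot column, so the columns are linearly independent.

yes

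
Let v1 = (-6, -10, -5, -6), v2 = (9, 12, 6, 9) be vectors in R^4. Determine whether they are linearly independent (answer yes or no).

yes

Form the matrix with these vectors as rows and row reduce.
R2 ← R2 + (3/2)·R1: [0, -3, -3/2, 0]
2 nonzero rows, so the 2 vectors span a space of dimension 2.
Since 2 = 2, the vectors are linearly independent.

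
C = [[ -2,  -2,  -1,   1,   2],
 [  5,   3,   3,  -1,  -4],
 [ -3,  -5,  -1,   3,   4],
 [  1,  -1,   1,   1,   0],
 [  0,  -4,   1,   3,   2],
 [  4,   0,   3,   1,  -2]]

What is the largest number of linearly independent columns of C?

2

Row reduce to echelon form.
R2 ← R2 + (5/2)·R1: [0, -2, 1/2, 3/2, 1]
R3 ← R3 − (3/2)·R1: [0, -2, 1/2, 3/2, 1]
R4 ← R4 + (1/2)·R1: [0, -2, 1/2, 3/2, 1]
R6 ← R6 + (2)·R1: [0, -4, 1, 3, 2]
R3 ← R3 − R2: [0, 0, 0, 0, 0]
R4 ← R4 − R2: [0, 0, 0, 0, 0]
R5 ← R5 − (2)·R2: [0, 0, 0, 0, 0]
R6 ← R6 − (2)·R2: [0, 0, 0, 0, 0]
Echelon form has 2 nonzero rows, so rank(C) = 2.
The rank gives the maximum number of linearly independent columns: 2.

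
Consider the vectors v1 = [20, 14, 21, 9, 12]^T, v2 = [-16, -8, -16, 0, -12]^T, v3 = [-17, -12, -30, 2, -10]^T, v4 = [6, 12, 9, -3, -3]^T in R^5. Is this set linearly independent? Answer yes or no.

yes

Form the matrix with these vectors as rows and row reduce.
R2 ← R2 + (4/5)·R1: [0, 16/5, 4/5, 36/5, -12/5]
R3 ← R3 + (17/20)·R1: [0, -1/10, -243/20, 193/20, 1/5]
R4 ← R4 − (3/10)·R1: [0, 39/5, 27/10, -57/10, -33/5]
R3 ← R3 + (1/32)·R2: [0, 0, -97/8, 79/8, 1/8]
R4 ← R4 − (39/16)·R2: [0, 0, 3/4, -93/4, -3/4]
R4 ← R4 + (6/97)·R3: [0, 0, 0, -2196/97, -72/97]
4 nonzero rows, so the 4 vectors span a space of dimension 4.
Since 4 = 4, the vectors are linearly independent.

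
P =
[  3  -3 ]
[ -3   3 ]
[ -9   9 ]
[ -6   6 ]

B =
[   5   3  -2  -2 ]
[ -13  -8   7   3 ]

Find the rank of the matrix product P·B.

1

First compute PB:
[[ 54,  33, -27, -15],
 [-54, -33,  27,  15],
 [-162, -99,  81,  45],
 [-108, -66,  54,  30]]
Now row reduce the product.
R2 ← R2 + R1: [0, 0, 0, 0]
R3 ← R3 + (3)·R1: [0, 0, 0, 0]
R4 ← R4 + (2)·R1: [0, 0, 0, 0]
1 nonzero row, so rank(PB) = 1.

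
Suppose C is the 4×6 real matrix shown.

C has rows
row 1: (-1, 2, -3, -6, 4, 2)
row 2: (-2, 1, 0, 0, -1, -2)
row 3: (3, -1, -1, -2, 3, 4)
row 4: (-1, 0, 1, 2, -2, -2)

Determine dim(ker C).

Row reduce to echelon form.
R2 ← R2 − (2)·R1: [0, -3, 6, 12, -9, -6]
R3 ← R3 + (3)·R1: [0, 5, -10, -20, 15, 10]
R4 ← R4 − R1: [0, -2, 4, 8, -6, -4]
R3 ← R3 + (5/3)·R2: [0, 0, 0, 0, 0, 0]
R4 ← R4 − (2/3)·R2: [0, 0, 0, 0, 0, 0]
2 nonzero rows, so rank(C) = 2.
C has 6 columns; by rank–nullity, nullity = 6 − 2 = 4.

4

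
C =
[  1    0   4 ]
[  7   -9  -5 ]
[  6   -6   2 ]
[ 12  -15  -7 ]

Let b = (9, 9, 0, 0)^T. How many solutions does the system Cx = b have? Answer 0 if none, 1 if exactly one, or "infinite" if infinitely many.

Row reduce the augmented matrix [C | b].
R2 ← R2 − (7)·R1: [0, -9, -33, -54]
R3 ← R3 − (6)·R1: [0, -6, -22, -54]
R4 ← R4 − (12)·R1: [0, -15, -55, -108]
R3 ← R3 − (2/3)·R2: [0, 0, 0, -18]
R4 ← R4 − (5/3)·R2: [0, 0, 0, -18]
R4 ← R4 − R3: [0, 0, 0, 0]
The echelon form has 3 nonzero rows; the last pivot sits in the augmented column, so rank(C) = 2 but rank([C|b]) = 3.
Since the ranks differ, the system is inconsistent.
It has no solutions.

0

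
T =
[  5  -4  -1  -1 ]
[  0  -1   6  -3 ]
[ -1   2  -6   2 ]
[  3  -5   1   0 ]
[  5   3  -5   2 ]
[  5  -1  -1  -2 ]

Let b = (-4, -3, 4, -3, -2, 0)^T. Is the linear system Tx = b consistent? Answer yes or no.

Row reduce the augmented matrix [T | b].
R3 ← R3 + (1/5)·R1: [0, 6/5, -31/5, 9/5, 16/5]
R4 ← R4 − (3/5)·R1: [0, -13/5, 8/5, 3/5, -3/5]
R5 ← R5 − R1: [0, 7, -4, 3, 2]
R6 ← R6 − R1: [0, 3, 0, -1, 4]
R3 ← R3 + (6/5)·R2: [0, 0, 1, -9/5, -2/5]
R4 ← R4 − (13/5)·R2: [0, 0, -14, 42/5, 36/5]
R5 ← R5 + (7)·R2: [0, 0, 38, -18, -19]
R6 ← R6 + (3)·R2: [0, 0, 18, -10, -5]
R4 ← R4 + (14)·R3: [0, 0, 0, -84/5, 8/5]
R5 ← R5 − (38)·R3: [0, 0, 0, 252/5, -19/5]
R6 ← R6 − (18)·R3: [0, 0, 0, 112/5, 11/5]
R5 ← R5 + (3)·R4: [0, 0, 0, 0, 1]
R6 ← R6 + (4/3)·R4: [0, 0, 0, 0, 13/3]
R6 ← R6 − (13/3)·R5: [0, 0, 0, 0, 0]
The echelon form has 5 nonzero rows; the last pivot sits in the augmented column, so rank(T) = 4 but rank([T|b]) = 5.
Since the ranks differ, the system is inconsistent.

no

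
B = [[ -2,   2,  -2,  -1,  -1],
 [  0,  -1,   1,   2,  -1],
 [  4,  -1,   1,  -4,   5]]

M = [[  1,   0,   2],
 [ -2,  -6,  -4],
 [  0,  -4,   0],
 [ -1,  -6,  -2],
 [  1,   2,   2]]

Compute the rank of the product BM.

2

First compute BM:
[[ -6,   0, -12],
 [ -1, -12,  -2],
 [ 15,  36,  30]]
Now row reduce the product.
R2 ← R2 − (1/6)·R1: [0, -12, 0]
R3 ← R3 + (5/2)·R1: [0, 36, 0]
R3 ← R3 + (3)·R2: [0, 0, 0]
2 nonzero rows, so rank(BM) = 2.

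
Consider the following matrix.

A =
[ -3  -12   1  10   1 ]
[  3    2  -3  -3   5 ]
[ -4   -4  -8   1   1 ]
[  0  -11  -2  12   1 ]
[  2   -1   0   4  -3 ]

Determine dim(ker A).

Row reduce to echelon form.
R2 ← R2 + R1: [0, -10, -2, 7, 6]
R3 ← R3 − (4/3)·R1: [0, 12, -28/3, -37/3, -1/3]
R5 ← R5 + (2/3)·R1: [0, -9, 2/3, 32/3, -7/3]
R3 ← R3 + (6/5)·R2: [0, 0, -176/15, -59/15, 103/15]
R4 ← R4 − (11/10)·R2: [0, 0, 1/5, 43/10, -28/5]
R5 ← R5 − (9/10)·R2: [0, 0, 37/15, 131/30, -116/15]
R4 ← R4 + (3/176)·R3: [0, 0, 0, 745/176, -965/176]
R5 ← R5 + (37/176)·R3: [0, 0, 0, 623/176, -1107/176]
R5 ← R5 − (623/745)·R4: [0, 0, 0, 0, -254/149]
5 nonzero rows, so rank(A) = 5.
A has 5 columns; by rank–nullity, nullity = 5 − 5 = 0.

0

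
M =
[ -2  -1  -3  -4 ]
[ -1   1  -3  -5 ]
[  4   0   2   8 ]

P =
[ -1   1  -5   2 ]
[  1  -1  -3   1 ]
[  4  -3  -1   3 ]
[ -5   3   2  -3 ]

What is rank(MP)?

3

First compute MP:
[[  9,  -4,   8,  -2],
 [ 15,  -8,  -5,   5],
 [-36,  22,  -6, -10]]
Now row reduce the product.
R2 ← R2 − (5/3)·R1: [0, -4/3, -55/3, 25/3]
R3 ← R3 + (4)·R1: [0, 6, 26, -18]
R3 ← R3 + (9/2)·R2: [0, 0, -113/2, 39/2]
3 nonzero rows, so rank(MP) = 3.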